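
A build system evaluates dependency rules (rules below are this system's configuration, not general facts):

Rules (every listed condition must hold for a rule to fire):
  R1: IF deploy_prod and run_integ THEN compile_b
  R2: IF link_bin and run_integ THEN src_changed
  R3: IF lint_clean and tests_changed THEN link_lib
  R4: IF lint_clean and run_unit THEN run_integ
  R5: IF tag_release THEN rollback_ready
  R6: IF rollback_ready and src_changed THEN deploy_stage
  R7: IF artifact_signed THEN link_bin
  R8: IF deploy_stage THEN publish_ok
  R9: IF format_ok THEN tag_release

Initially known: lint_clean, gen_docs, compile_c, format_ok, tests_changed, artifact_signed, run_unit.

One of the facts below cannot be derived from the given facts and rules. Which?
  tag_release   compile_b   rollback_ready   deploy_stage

compile_b

Round 1 fires R3, R4, R7, R9, giving link_lib, run_integ, link_bin, tag_release.
Round 2 fires R2, R5, giving src_changed, rollback_ready.
Round 3 fires R6, giving deploy_stage.
Round 4 fires R8, giving publish_ok.
Derived: deploy_stage (round 3), tag_release (round 1), rollback_ready (round 2). compile_b never appears in any round.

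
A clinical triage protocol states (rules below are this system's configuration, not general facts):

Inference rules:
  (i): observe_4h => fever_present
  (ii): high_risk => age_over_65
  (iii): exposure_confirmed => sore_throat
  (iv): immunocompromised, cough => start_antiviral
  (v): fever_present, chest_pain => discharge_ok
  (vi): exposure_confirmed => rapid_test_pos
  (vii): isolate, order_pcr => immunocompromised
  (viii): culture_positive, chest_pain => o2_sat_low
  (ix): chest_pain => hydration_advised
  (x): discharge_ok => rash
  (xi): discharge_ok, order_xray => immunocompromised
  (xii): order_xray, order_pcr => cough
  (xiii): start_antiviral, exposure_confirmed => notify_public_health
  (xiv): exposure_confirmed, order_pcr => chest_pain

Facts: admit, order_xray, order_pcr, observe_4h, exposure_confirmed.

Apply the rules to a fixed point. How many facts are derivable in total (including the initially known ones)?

Round 1: (i) [observe_4h => fever_present]; (iii) [exposure_confirmed => sore_throat]; (vi) [exposure_confirmed => rapid_test_pos]; (xii) [order_xray, order_pcr => cough]; (xiv) [exposure_confirmed, order_pcr => chest_pain]. Adds fever_present, sore_throat, rapid_test_pos, cough, chest_pain.
Round 2: (v) [fever_present, chest_pain => discharge_ok]; (ix) [chest_pain => hydration_advised]. Adds discharge_ok, hydration_advised.
Round 3: (x) [discharge_ok => rash]; (xi) [discharge_ok, order_xray => immunocompromised]. Adds rash, immunocompromised.
Round 4: (iv) [immunocompromised, cough => start_antiviral]. Adds start_antiviral.
Round 5: (xiii) [start_antiviral, exposure_confirmed => notify_public_health]. Adds notify_public_health.
Closure: {admit, chest_pain, cough, discharge_ok, exposure_confirmed, fever_present, hydration_advised, immunocompromised, notify_public_health, observe_4h, order_pcr, order_xray, rapid_test_pos, rash, sore_throat, start_antiviral} — 16 facts.

16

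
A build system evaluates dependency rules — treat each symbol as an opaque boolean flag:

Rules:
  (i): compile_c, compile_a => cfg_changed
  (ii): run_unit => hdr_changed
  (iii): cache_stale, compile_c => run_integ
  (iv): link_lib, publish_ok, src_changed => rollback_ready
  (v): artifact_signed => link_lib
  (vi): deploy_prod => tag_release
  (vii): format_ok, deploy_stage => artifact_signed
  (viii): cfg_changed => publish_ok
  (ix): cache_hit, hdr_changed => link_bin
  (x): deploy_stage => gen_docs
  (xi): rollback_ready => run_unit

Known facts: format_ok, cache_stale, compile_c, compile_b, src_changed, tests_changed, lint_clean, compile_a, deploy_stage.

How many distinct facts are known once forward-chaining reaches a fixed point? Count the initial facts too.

18

Round 1: (i) [compile_c, compile_a => cfg_changed]; (iii) [cache_stale, compile_c => run_integ]; (vii) [format_ok, deploy_stage => artifact_signed]; (x) [deploy_stage => gen_docs]. Adds cfg_changed, run_integ, artifact_signed, gen_docs.
Round 2: (v) [artifact_signed => link_lib]; (viii) [cfg_changed => publish_ok]. Adds link_lib, publish_ok.
Round 3: (iv) [link_lib, publish_ok, src_changed => rollback_ready]. Adds rollback_ready.
Round 4: (xi) [rollback_ready => run_unit]. Adds run_unit.
Round 5: (ii) [run_unit => hdr_changed]. Adds hdr_changed.
Closure: {artifact_signed, cache_stale, cfg_changed, compile_a, compile_b, compile_c, deploy_stage, format_ok, gen_docs, hdr_changed, link_lib, lint_clean, publish_ok, rollback_ready, run_integ, run_unit, src_changed, tests_changed} — 18 facts.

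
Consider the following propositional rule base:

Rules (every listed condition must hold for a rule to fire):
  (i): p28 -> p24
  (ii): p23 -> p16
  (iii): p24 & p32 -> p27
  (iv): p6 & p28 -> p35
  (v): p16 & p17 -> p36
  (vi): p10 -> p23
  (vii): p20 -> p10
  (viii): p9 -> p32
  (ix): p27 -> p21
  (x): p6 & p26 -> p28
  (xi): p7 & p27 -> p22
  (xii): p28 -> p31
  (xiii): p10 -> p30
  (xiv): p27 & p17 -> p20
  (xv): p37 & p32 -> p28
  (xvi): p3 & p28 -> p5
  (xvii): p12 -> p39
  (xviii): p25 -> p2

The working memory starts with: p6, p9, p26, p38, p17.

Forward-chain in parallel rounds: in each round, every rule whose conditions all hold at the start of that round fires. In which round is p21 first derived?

4

Round 1: (viii) [p9 -> p32]; (x) [p6 & p26 -> p28]. New: p32, p28.
Round 2: (i) [p28 -> p24]; (iv) [p6 & p28 -> p35]; (xii) [p28 -> p31]. New: p24, p35, p31.
Round 3: (iii) [p24 & p32 -> p27]. New: p27.
Round 4: (ix) [p27 -> p21]; (xiv) [p27 & p17 -> p20]. New: p21, p20.
p21 first appears in round 4.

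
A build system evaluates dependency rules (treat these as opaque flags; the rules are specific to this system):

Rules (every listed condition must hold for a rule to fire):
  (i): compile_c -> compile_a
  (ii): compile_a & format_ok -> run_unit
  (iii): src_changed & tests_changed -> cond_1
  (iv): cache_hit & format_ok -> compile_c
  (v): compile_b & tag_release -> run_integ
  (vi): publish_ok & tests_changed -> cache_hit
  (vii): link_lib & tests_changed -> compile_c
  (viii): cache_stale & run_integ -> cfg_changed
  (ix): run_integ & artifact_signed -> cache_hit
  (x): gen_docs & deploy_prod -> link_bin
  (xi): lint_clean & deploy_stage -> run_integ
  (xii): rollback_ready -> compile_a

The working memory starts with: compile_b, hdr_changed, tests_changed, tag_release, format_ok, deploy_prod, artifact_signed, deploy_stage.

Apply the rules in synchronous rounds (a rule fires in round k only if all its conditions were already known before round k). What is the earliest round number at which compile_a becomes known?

4

[1] (v) [compile_b & tag_release -> run_integ]. ⇒ new: run_integ.
[2] (ix) [run_integ & artifact_signed -> cache_hit]. ⇒ new: cache_hit.
[3] (iv) [cache_hit & format_ok -> compile_c]. ⇒ new: compile_c.
[4] (i) [compile_c -> compile_a]. ⇒ new: compile_a.
compile_a first appears in round 4.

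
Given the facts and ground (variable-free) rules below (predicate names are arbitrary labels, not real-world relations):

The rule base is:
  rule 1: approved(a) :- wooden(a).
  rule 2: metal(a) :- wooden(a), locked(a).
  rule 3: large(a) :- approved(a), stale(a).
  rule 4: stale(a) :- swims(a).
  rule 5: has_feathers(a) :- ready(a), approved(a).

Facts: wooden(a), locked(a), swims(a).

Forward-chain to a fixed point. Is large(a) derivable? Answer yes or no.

yes

Round 1: rule 1 [approved(a) :- wooden(a).]; rule 2 [metal(a) :- wooden(a), locked(a).]; rule 4 [stale(a) :- swims(a).]. New: approved(a), metal(a), stale(a).
Round 2: rule 3 [large(a) :- approved(a), stale(a).]. New: large(a).
large(a) appears in round 2, so it is derivable.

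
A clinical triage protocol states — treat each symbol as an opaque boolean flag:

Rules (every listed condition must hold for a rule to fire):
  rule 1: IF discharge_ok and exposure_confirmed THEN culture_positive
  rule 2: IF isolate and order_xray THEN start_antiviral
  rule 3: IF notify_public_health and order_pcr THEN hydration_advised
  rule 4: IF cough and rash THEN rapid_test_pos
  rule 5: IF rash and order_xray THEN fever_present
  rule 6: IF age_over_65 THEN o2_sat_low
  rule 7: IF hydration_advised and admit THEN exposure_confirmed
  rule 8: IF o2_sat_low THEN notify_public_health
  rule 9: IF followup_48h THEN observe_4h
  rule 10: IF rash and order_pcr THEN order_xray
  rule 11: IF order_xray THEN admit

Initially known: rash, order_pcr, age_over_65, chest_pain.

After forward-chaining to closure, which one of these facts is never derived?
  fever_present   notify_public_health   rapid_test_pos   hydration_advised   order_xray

rapid_test_pos

Round 1 — rule 6, rule 10, derive o2_sat_low, order_xray.
Round 2 — rule 5, rule 8, rule 11, derive fever_present, notify_public_health, admit.
Round 3 — rule 3, derive hydration_advised.
Round 4 — rule 7, derive exposure_confirmed.
Derived: order_xray (round 1), hydration_advised (round 3), notify_public_health (round 2), fever_present (round 2). rapid_test_pos never appears in any round.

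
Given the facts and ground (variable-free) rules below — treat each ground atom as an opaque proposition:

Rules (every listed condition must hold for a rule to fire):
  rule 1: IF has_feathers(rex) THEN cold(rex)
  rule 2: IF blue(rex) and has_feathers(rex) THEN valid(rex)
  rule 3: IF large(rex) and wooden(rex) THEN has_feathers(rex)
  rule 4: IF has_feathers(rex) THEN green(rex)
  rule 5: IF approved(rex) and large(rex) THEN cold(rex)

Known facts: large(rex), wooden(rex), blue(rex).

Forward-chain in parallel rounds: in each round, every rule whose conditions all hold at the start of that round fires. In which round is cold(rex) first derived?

2

Round 1: rule 3 [IF large(rex) and wooden(rex) THEN has_feathers(rex)]. Adds has_feathers(rex).
Round 2: rule 1 [IF has_feathers(rex) THEN cold(rex)]; rule 2 [IF blue(rex) and has_feathers(rex) THEN valid(rex)]; rule 4 [IF has_feathers(rex) THEN green(rex)]. Adds cold(rex), valid(rex), green(rex).
cold(rex) first appears in round 2.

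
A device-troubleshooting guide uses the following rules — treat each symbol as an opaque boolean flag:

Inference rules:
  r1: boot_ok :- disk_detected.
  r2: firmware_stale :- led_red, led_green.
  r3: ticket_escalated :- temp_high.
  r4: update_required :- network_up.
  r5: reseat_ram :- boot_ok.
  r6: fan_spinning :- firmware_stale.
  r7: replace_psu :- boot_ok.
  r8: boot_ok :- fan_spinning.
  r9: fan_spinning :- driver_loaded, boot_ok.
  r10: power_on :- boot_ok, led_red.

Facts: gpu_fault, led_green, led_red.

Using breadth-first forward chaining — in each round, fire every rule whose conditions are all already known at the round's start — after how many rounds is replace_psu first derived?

Round 1: r2 [firmware_stale :- led_red, led_green.]. Adds firmware_stale.
Round 2: r6 [fan_spinning :- firmware_stale.]. Adds fan_spinning.
Round 3: r8 [boot_ok :- fan_spinning.]. Adds boot_ok.
Round 4: r5 [reseat_ram :- boot_ok.]; r7 [replace_psu :- boot_ok.]; r10 [power_on :- boot_ok, led_red.]. Adds reseat_ram, replace_psu, power_on.
replace_psu first appears in round 4.

4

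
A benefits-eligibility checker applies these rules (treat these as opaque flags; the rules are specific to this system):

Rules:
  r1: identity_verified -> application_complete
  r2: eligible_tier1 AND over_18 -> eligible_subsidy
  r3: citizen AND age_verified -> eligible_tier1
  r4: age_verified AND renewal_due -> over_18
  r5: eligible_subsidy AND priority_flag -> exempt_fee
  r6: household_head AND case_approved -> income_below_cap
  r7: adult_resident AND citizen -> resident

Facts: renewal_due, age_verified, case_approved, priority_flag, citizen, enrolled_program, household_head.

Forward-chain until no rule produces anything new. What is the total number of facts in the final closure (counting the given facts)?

Round 1 fires r3, r4, r6, giving eligible_tier1, over_18, income_below_cap.
Round 2 fires r2, giving eligible_subsidy.
Round 3 fires r5, giving exempt_fee.
Closure: {age_verified, case_approved, citizen, eligible_subsidy, eligible_tier1, enrolled_program, exempt_fee, household_head, income_below_cap, over_18, priority_flag, renewal_due} — 12 facts.

12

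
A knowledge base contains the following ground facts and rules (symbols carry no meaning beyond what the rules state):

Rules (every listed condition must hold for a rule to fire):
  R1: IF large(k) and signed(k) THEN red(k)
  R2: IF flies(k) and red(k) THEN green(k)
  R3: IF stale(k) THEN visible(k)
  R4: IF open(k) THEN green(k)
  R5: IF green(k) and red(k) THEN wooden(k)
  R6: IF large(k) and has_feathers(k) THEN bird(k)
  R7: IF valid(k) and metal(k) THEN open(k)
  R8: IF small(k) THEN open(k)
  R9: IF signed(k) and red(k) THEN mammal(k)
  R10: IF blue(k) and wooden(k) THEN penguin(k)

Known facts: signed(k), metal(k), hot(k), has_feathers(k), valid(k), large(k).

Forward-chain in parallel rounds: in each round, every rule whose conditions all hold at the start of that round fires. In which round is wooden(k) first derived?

3

Round 1 fires R1, R6, R7, giving red(k), bird(k), open(k).
Round 2 fires R4, R9, giving green(k), mammal(k).
Round 3 fires R5, giving wooden(k).
wooden(k) first appears in round 3.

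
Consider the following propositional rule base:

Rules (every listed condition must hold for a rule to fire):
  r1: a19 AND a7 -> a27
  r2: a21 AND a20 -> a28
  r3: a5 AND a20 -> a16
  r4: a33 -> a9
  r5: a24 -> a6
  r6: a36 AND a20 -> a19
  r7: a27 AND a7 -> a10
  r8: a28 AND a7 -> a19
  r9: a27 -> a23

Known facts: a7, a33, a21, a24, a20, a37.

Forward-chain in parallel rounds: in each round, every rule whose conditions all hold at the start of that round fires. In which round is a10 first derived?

Round 1 — r2, r4, r5, derive a28, a9, a6.
Round 2 — r8, derive a19.
Round 3 — r1, derive a27.
Round 4 — r7, r9, derive a10, a23.
a10 first appears in round 4.

4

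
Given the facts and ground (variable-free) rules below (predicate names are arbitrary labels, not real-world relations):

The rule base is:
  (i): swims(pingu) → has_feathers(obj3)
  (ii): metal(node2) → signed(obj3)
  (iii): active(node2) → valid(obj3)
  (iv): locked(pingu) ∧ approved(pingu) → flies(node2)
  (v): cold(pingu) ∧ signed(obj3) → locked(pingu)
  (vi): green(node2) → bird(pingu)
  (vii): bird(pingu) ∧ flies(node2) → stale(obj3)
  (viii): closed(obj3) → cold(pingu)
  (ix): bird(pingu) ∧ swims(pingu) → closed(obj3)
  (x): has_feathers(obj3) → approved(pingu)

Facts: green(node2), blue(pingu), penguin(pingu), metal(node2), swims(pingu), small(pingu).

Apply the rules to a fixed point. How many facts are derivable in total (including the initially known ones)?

[1] (i) [swims(pingu) → has_feathers(obj3)]; (ii) [metal(node2) → signed(obj3)]; (vi) [green(node2) → bird(pingu)]. ⇒ new: has_feathers(obj3), signed(obj3), bird(pingu).
[2] (ix) [bird(pingu) ∧ swims(pingu) → closed(obj3)]; (x) [has_feathers(obj3) → approved(pingu)]. ⇒ new: closed(obj3), approved(pingu).
[3] (viii) [closed(obj3) → cold(pingu)]. ⇒ new: cold(pingu).
[4] (v) [cold(pingu) ∧ signed(obj3) → locked(pingu)]. ⇒ new: locked(pingu).
[5] (iv) [locked(pingu) ∧ approved(pingu) → flies(node2)]. ⇒ new: flies(node2).
[6] (vii) [bird(pingu) ∧ flies(node2) → stale(obj3)]. ⇒ new: stale(obj3).
Closure: {approved(pingu), bird(pingu), blue(pingu), closed(obj3), cold(pingu), flies(node2), green(node2), has_feathers(obj3), locked(pingu), metal(node2), penguin(pingu), signed(obj3), small(pingu), stale(obj3), swims(pingu)} — 15 facts.

15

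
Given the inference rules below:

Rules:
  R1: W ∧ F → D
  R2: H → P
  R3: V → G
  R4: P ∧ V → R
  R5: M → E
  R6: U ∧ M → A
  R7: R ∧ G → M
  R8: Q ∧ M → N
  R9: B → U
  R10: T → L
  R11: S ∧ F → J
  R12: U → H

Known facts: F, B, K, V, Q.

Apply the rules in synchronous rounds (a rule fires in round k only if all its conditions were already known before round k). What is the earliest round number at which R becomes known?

[1] R3 [V → G]; R9 [B → U]. ⇒ new: G, U.
[2] R12 [U → H]. ⇒ new: H.
[3] R2 [H → P]. ⇒ new: P.
[4] R4 [P ∧ V → R]. ⇒ new: R.
R first appears in round 4.

4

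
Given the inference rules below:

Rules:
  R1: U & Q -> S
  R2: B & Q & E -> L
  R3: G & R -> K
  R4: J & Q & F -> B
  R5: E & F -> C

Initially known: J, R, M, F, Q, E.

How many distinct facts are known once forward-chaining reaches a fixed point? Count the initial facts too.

Round 1 fires R4, R5, giving B, C.
Round 2 fires R2, giving L.
Closure: {B, C, E, F, J, L, M, Q, R} — 9 facts.

9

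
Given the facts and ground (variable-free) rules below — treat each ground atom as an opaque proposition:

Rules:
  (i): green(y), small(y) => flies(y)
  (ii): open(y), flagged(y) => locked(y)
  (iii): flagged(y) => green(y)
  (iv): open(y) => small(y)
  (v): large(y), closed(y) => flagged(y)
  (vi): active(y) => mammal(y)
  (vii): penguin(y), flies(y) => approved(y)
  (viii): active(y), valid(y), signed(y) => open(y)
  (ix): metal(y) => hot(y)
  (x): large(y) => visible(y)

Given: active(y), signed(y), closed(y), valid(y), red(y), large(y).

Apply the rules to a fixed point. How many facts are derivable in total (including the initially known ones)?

14

Round 1 — (v), (vi), (viii), (x), derive flagged(y), mammal(y), open(y), visible(y).
Round 2 — (ii), (iii), (iv), derive locked(y), green(y), small(y).
Round 3 — (i), derive flies(y).
Closure: {active(y), closed(y), flagged(y), flies(y), green(y), large(y), locked(y), mammal(y), open(y), red(y), signed(y), small(y), valid(y), visible(y)} — 14 facts.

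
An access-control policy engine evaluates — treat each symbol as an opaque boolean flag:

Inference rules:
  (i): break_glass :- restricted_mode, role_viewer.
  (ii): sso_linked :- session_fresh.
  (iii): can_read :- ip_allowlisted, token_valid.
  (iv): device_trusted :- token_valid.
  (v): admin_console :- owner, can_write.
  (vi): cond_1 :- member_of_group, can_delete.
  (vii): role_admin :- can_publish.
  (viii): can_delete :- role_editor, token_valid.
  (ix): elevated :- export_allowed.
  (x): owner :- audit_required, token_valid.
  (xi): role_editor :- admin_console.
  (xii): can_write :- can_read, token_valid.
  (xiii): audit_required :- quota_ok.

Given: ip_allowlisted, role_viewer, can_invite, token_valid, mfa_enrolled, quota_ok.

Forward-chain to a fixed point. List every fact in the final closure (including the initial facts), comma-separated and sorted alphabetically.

Round 1: (iii) [can_read :- ip_allowlisted, token_valid.]; (iv) [device_trusted :- token_valid.]; (xiii) [audit_required :- quota_ok.]. Adds can_read, device_trusted, audit_required.
Round 2: (x) [owner :- audit_required, token_valid.]; (xii) [can_write :- can_read, token_valid.]. Adds owner, can_write.
Round 3: (v) [admin_console :- owner, can_write.]. Adds admin_console.
Round 4: (xi) [role_editor :- admin_console.]. Adds role_editor.
Round 5: (viii) [can_delete :- role_editor, token_valid.]. Adds can_delete.

admin_console, audit_required, can_delete, can_invite, can_read, can_write, device_trusted, ip_allowlisted, mfa_enrolled, owner, quota_ok, role_editor, role_viewer, token_valid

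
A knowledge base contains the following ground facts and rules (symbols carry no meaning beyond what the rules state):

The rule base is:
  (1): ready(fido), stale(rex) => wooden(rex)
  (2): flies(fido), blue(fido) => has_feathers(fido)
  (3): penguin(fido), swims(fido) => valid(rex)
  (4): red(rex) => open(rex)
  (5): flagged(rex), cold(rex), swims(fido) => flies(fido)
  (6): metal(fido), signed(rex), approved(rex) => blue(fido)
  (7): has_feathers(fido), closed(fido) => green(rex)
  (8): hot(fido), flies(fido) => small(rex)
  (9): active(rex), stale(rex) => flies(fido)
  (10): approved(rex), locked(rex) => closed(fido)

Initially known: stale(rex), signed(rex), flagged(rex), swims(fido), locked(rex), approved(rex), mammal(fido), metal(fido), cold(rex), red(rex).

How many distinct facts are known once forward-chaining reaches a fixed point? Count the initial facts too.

16

[1] (4) [red(rex) => open(rex)]; (5) [flagged(rex), cold(rex), swims(fido) => flies(fido)]; (6) [metal(fido), signed(rex), approved(rex) => blue(fido)]; (10) [approved(rex), locked(rex) => closed(fido)]. ⇒ new: open(rex), flies(fido), blue(fido), closed(fido).
[2] (2) [flies(fido), blue(fido) => has_feathers(fido)]. ⇒ new: has_feathers(fido).
[3] (7) [has_feathers(fido), closed(fido) => green(rex)]. ⇒ new: green(rex).
Closure: {approved(rex), blue(fido), closed(fido), cold(rex), flagged(rex), flies(fido), green(rex), has_feathers(fido), locked(rex), mammal(fido), metal(fido), open(rex), red(rex), signed(rex), stale(rex), swims(fido)} — 16 facts.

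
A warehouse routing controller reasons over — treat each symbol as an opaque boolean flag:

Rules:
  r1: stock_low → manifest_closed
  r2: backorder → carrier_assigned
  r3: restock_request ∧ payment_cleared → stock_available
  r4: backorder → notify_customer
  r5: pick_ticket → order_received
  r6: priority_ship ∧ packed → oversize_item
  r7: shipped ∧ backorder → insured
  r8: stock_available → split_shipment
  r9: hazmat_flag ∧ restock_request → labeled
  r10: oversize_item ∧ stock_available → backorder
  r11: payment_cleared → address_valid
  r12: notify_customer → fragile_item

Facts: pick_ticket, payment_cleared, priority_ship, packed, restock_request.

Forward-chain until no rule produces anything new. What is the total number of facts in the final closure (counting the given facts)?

Round 1 — r3, r5, r6, r11, derive stock_available, order_received, oversize_item, address_valid.
Round 2 — r8, r10, derive split_shipment, backorder.
Round 3 — r2, r4, derive carrier_assigned, notify_customer.
Round 4 — r12, derive fragile_item.
Closure: {address_valid, backorder, carrier_assigned, fragile_item, notify_customer, order_received, oversize_item, packed, payment_cleared, pick_ticket, priority_ship, restock_request, split_shipment, stock_available} — 14 facts.

14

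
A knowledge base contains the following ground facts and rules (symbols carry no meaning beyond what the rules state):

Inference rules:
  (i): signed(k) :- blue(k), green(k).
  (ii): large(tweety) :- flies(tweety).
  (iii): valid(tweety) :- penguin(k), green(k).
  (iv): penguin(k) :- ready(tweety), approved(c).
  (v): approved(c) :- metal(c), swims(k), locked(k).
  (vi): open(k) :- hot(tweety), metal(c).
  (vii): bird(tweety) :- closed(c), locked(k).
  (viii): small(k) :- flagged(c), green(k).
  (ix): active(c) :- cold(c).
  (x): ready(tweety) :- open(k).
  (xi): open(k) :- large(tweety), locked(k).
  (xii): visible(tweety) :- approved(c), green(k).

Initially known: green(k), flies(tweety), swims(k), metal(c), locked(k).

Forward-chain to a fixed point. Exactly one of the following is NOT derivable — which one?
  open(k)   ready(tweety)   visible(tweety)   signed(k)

Round 1: (ii) [large(tweety) :- flies(tweety).]; (v) [approved(c) :- metal(c), swims(k), locked(k).]. New: large(tweety), approved(c).
Round 2: (xi) [open(k) :- large(tweety), locked(k).]; (xii) [visible(tweety) :- approved(c), green(k).]. New: open(k), visible(tweety).
Round 3: (x) [ready(tweety) :- open(k).]. New: ready(tweety).
Round 4: (iv) [penguin(k) :- ready(tweety), approved(c).]. New: penguin(k).
Round 5: (iii) [valid(tweety) :- penguin(k), green(k).]. New: valid(tweety).
Derived: visible(tweety) (round 2), open(k) (round 2), ready(tweety) (round 3). signed(k) never appears in any round.

signed(k)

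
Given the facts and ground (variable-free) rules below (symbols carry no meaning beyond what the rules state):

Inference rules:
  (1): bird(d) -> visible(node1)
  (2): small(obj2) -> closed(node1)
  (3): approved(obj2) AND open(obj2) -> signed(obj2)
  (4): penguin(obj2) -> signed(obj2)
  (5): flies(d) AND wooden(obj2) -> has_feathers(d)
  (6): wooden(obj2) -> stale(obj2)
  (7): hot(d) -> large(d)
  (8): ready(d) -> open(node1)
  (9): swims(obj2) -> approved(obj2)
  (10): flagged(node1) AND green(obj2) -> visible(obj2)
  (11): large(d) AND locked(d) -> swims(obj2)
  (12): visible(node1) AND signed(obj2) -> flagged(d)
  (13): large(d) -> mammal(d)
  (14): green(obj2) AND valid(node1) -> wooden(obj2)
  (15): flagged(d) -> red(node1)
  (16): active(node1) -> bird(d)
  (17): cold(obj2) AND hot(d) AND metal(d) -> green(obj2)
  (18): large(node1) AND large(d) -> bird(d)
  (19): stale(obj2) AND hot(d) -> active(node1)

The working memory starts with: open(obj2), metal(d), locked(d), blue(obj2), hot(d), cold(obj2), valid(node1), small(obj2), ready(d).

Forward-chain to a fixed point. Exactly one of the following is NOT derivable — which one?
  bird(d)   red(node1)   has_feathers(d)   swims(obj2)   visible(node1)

[1] (2) [small(obj2) -> closed(node1)]; (7) [hot(d) -> large(d)]; (8) [ready(d) -> open(node1)]; (17) [cold(obj2) AND hot(d) AND metal(d) -> green(obj2)]. ⇒ new: closed(node1), large(d), open(node1), green(obj2).
[2] (11) [large(d) AND locked(d) -> swims(obj2)]; (13) [large(d) -> mammal(d)]; (14) [green(obj2) AND valid(node1) -> wooden(obj2)]. ⇒ new: swims(obj2), mammal(d), wooden(obj2).
[3] (6) [wooden(obj2) -> stale(obj2)]; (9) [swims(obj2) -> approved(obj2)]. ⇒ new: stale(obj2), approved(obj2).
[4] (3) [approved(obj2) AND open(obj2) -> signed(obj2)]; (19) [stale(obj2) AND hot(d) -> active(node1)]. ⇒ new: signed(obj2), active(node1).
[5] (16) [active(node1) -> bird(d)]. ⇒ new: bird(d).
[6] (1) [bird(d) -> visible(node1)]. ⇒ new: visible(node1).
[7] (12) [visible(node1) AND signed(obj2) -> flagged(d)]. ⇒ new: flagged(d).
[8] (15) [flagged(d) -> red(node1)]. ⇒ new: red(node1).
Derived: bird(d) (round 5), swims(obj2) (round 2), visible(node1) (round 6), red(node1) (round 8). has_feathers(d) never appears in any round.

has_feathers(d)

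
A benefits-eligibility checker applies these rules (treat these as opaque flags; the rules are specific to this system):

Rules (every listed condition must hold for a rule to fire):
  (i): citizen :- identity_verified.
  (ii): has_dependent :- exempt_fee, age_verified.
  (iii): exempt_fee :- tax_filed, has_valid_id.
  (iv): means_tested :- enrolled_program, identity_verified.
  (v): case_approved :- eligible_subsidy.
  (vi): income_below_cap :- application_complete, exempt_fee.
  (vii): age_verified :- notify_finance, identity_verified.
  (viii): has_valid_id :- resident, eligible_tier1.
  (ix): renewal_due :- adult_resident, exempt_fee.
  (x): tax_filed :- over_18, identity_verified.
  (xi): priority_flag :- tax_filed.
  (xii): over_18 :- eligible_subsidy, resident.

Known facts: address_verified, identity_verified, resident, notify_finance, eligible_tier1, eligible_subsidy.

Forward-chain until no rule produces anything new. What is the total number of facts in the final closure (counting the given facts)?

15

[1] (i) [citizen :- identity_verified.]; (v) [case_approved :- eligible_subsidy.]; (vii) [age_verified :- notify_finance, identity_verified.]; (viii) [has_valid_id :- resident, eligible_tier1.]; (xii) [over_18 :- eligible_subsidy, resident.]. ⇒ new: citizen, case_approved, age_verified, has_valid_id, over_18.
[2] (x) [tax_filed :- over_18, identity_verified.]. ⇒ new: tax_filed.
[3] (iii) [exempt_fee :- tax_filed, has_valid_id.]; (xi) [priority_flag :- tax_filed.]. ⇒ new: exempt_fee, priority_flag.
[4] (ii) [has_dependent :- exempt_fee, age_verified.]. ⇒ new: has_dependent.
Closure: {address_verified, age_verified, case_approved, citizen, eligible_subsidy, eligible_tier1, exempt_fee, has_dependent, has_valid_id, identity_verified, notify_finance, over_18, priority_flag, resident, tax_filed} — 15 facts.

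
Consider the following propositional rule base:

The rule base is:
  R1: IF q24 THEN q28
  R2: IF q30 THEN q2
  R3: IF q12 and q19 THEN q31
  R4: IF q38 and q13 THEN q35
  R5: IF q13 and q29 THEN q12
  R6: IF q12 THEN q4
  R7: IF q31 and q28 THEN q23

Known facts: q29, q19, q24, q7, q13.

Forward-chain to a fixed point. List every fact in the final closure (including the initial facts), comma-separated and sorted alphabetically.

q12, q13, q19, q23, q24, q28, q29, q31, q4, q7

Round 1 fires R1, R5, giving q28, q12.
Round 2 fires R3, R6, giving q31, q4.
Round 3 fires R7, giving q23.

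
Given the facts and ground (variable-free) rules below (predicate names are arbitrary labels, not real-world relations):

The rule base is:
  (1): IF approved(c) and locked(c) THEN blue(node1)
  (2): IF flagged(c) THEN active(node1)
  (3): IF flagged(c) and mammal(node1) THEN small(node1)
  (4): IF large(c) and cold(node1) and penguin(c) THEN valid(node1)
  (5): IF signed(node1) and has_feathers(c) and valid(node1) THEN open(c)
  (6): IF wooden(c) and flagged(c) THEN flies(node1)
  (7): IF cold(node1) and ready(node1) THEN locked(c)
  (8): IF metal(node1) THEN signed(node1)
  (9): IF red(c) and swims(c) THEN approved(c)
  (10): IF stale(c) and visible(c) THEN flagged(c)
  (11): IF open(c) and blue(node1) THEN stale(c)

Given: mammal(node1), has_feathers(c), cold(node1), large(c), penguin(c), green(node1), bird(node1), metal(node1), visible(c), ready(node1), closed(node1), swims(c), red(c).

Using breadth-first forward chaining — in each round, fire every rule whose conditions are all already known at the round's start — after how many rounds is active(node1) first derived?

5

Round 1: (4) [IF large(c) and cold(node1) and penguin(c) THEN valid(node1)]; (7) [IF cold(node1) and ready(node1) THEN locked(c)]; (8) [IF metal(node1) THEN signed(node1)]; (9) [IF red(c) and swims(c) THEN approved(c)]. New: valid(node1), locked(c), signed(node1), approved(c).
Round 2: (1) [IF approved(c) and locked(c) THEN blue(node1)]; (5) [IF signed(node1) and has_feathers(c) and valid(node1) THEN open(c)]. New: blue(node1), open(c).
Round 3: (11) [IF open(c) and blue(node1) THEN stale(c)]. New: stale(c).
Round 4: (10) [IF stale(c) and visible(c) THEN flagged(c)]. New: flagged(c).
Round 5: (2) [IF flagged(c) THEN active(node1)]; (3) [IF flagged(c) and mammal(node1) THEN small(node1)]. New: active(node1), small(node1).
active(node1) first appears in round 5.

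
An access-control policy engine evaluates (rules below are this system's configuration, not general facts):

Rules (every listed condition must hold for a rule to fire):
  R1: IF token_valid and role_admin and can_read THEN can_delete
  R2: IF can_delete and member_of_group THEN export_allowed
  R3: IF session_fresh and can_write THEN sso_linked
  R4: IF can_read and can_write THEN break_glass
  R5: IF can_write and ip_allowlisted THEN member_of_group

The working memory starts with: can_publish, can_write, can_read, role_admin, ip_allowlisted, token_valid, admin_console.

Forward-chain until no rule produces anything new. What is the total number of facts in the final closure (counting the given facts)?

Round 1: R1 [IF token_valid and role_admin and can_read THEN can_delete]; R4 [IF can_read and can_write THEN break_glass]; R5 [IF can_write and ip_allowlisted THEN member_of_group]. Adds can_delete, break_glass, member_of_group.
Round 2: R2 [IF can_delete and member_of_group THEN export_allowed]. Adds export_allowed.
Closure: {admin_console, break_glass, can_delete, can_publish, can_read, can_write, export_allowed, ip_allowlisted, member_of_group, role_admin, token_valid} — 11 facts.

11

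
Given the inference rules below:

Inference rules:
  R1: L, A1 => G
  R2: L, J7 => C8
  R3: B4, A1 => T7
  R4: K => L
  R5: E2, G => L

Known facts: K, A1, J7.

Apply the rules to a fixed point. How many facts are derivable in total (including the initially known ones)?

Round 1: R4 [K => L]. Adds L.
Round 2: R1 [L, A1 => G]; R2 [L, J7 => C8]. Adds G, C8.
Closure: {A1, C8, G, J7, K, L} — 6 facts.

6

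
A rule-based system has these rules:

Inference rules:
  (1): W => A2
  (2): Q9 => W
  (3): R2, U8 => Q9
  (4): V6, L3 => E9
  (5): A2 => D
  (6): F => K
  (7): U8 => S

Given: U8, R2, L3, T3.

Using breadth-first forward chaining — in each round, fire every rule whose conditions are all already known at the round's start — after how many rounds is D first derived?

4

Round 1 — (3), (7), derive Q9, S.
Round 2 — (2), derive W.
Round 3 — (1), derive A2.
Round 4 — (5), derive D.
D first appears in round 4.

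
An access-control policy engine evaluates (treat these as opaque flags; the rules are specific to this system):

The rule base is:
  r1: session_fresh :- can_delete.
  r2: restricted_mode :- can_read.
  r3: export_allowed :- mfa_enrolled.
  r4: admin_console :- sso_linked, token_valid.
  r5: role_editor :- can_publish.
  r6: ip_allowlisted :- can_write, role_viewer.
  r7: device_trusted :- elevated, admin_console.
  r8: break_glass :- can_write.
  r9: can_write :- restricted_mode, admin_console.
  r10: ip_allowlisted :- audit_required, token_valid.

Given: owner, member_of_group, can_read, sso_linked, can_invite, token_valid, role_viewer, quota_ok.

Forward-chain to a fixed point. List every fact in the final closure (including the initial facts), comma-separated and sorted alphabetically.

admin_console, break_glass, can_invite, can_read, can_write, ip_allowlisted, member_of_group, owner, quota_ok, restricted_mode, role_viewer, sso_linked, token_valid

Round 1 fires r2, r4, giving restricted_mode, admin_console.
Round 2 fires r9, giving can_write.
Round 3 fires r6, r8, giving ip_allowlisted, break_glass.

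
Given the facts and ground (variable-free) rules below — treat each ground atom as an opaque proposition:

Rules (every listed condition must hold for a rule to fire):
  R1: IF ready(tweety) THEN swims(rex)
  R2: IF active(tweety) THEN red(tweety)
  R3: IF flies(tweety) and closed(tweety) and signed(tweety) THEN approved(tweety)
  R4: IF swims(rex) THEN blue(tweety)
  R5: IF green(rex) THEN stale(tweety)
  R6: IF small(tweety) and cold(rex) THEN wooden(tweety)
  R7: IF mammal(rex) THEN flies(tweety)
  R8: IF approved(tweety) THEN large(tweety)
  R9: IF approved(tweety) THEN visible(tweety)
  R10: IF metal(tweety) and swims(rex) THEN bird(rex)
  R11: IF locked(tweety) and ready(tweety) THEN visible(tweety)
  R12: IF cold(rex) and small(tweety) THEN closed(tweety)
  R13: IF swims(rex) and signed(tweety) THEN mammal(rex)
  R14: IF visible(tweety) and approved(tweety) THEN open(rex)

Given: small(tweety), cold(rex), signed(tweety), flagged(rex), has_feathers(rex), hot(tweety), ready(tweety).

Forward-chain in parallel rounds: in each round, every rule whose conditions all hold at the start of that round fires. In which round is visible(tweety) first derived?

5

Round 1 fires R1, R6, R12, giving swims(rex), wooden(tweety), closed(tweety).
Round 2 fires R4, R13, giving blue(tweety), mammal(rex).
Round 3 fires R7, giving flies(tweety).
Round 4 fires R3, giving approved(tweety).
Round 5 fires R8, R9, giving large(tweety), visible(tweety).
visible(tweety) first appears in round 5.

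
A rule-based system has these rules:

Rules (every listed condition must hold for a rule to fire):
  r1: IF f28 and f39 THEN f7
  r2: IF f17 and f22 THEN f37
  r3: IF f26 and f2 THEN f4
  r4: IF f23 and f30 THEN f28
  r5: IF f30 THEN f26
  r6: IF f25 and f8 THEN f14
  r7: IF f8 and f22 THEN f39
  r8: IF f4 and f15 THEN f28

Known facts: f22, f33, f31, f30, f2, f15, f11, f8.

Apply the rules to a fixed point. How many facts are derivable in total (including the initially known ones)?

Round 1 fires r5, r7, giving f26, f39.
Round 2 fires r3, giving f4.
Round 3 fires r8, giving f28.
Round 4 fires r1, giving f7.
Closure: {f11, f15, f2, f22, f26, f28, f30, f31, f33, f39, f4, f7, f8} — 13 facts.

13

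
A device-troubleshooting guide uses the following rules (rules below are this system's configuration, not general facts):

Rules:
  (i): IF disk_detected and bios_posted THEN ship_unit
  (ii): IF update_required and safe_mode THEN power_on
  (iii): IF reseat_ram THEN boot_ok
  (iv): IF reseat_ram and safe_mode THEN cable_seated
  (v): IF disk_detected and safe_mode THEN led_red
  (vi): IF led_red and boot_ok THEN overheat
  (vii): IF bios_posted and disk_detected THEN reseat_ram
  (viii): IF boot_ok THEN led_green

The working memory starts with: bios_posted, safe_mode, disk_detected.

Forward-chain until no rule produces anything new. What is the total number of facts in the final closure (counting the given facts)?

Round 1 fires (i), (v), (vii), giving ship_unit, led_red, reseat_ram.
Round 2 fires (iii), (iv), giving boot_ok, cable_seated.
Round 3 fires (vi), (viii), giving overheat, led_green.
Closure: {bios_posted, boot_ok, cable_seated, disk_detected, led_green, led_red, overheat, reseat_ram, safe_mode, ship_unit} — 10 facts.

10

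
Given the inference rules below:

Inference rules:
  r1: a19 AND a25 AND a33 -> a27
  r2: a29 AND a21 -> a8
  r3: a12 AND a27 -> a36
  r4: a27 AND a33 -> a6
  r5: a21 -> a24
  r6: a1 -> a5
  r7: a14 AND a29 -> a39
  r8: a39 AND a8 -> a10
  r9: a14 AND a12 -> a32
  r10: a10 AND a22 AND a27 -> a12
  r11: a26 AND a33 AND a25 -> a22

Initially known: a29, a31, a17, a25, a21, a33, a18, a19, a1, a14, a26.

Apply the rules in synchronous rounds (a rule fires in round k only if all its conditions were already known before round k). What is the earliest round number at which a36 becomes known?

4

Round 1: r1 [a19 AND a25 AND a33 -> a27]; r2 [a29 AND a21 -> a8]; r5 [a21 -> a24]; r6 [a1 -> a5]; r7 [a14 AND a29 -> a39]; r11 [a26 AND a33 AND a25 -> a22]. Adds a27, a8, a24, a5, a39, a22.
Round 2: r4 [a27 AND a33 -> a6]; r8 [a39 AND a8 -> a10]. Adds a6, a10.
Round 3: r10 [a10 AND a22 AND a27 -> a12]. Adds a12.
Round 4: r3 [a12 AND a27 -> a36]; r9 [a14 AND a12 -> a32]. Adds a36, a32.
a36 first appears in round 4.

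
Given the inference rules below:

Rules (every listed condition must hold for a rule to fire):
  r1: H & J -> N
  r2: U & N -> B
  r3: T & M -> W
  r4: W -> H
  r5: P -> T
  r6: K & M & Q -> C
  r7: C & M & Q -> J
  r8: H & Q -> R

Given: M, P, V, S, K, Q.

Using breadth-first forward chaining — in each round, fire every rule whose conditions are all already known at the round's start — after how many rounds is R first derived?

Round 1 — r5, r6, derive T, C.
Round 2 — r3, r7, derive W, J.
Round 3 — r4, derive H.
Round 4 — r1, r8, derive N, R.
R first appears in round 4.

4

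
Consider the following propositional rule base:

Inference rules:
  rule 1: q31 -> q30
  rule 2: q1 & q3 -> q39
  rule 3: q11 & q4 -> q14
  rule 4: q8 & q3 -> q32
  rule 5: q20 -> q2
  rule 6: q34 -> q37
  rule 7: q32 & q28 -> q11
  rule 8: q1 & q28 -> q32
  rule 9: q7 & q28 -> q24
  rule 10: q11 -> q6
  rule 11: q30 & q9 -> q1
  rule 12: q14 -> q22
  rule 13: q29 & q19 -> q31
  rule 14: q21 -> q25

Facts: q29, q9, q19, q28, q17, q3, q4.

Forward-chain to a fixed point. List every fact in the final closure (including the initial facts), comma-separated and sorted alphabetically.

q1, q11, q14, q17, q19, q22, q28, q29, q3, q30, q31, q32, q39, q4, q6, q9

Round 1 — rule 13, derive q31.
Round 2 — rule 1, derive q30.
Round 3 — rule 11, derive q1.
Round 4 — rule 2, rule 8, derive q39, q32.
Round 5 — rule 7, derive q11.
Round 6 — rule 3, rule 10, derive q14, q6.
Round 7 — rule 12, derive q22.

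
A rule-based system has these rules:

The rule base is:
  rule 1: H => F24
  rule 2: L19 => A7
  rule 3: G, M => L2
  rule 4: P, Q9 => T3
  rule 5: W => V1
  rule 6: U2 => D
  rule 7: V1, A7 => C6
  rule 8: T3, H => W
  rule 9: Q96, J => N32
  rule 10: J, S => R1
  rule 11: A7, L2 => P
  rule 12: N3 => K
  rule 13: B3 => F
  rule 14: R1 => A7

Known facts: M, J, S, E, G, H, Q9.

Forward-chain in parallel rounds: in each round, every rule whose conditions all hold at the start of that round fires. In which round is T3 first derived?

4

Round 1 fires rule 1, rule 3, rule 10, giving F24, L2, R1.
Round 2 fires rule 14, giving A7.
Round 3 fires rule 11, giving P.
Round 4 fires rule 4, giving T3.
T3 first appears in round 4.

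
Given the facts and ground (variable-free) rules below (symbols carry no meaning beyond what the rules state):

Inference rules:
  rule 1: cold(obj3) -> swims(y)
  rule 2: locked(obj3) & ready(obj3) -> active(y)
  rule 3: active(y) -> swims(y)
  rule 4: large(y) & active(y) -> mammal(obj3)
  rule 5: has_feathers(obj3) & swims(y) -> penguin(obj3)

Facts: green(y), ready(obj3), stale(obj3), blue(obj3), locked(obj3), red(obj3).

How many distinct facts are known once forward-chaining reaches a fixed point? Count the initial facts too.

8

Round 1 — rule 2, derive active(y).
Round 2 — rule 3, derive swims(y).
Closure: {active(y), blue(obj3), green(y), locked(obj3), ready(obj3), red(obj3), stale(obj3), swims(y)} — 8 facts.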